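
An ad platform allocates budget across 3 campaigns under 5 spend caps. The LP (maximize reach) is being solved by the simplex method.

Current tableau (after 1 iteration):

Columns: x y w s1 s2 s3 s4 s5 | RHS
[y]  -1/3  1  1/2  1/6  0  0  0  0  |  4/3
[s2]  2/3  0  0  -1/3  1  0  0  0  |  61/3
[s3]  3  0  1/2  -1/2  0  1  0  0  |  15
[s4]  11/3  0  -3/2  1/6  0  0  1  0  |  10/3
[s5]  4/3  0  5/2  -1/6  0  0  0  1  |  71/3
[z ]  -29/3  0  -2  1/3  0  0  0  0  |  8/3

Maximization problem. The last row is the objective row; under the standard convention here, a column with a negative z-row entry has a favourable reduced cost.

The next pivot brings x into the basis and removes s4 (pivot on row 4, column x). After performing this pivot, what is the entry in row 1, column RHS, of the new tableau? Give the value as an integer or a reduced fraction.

18/11

Pivot element is row 4, column x: 11/3.
Normalize row 4: new (row 4, RHS) = (10/3)/(11/3) = 10/11.
row 1 ← row 1 − (-1/3)·(new row 4): 4/3 − (-1/3)·(10/11) = 18/11.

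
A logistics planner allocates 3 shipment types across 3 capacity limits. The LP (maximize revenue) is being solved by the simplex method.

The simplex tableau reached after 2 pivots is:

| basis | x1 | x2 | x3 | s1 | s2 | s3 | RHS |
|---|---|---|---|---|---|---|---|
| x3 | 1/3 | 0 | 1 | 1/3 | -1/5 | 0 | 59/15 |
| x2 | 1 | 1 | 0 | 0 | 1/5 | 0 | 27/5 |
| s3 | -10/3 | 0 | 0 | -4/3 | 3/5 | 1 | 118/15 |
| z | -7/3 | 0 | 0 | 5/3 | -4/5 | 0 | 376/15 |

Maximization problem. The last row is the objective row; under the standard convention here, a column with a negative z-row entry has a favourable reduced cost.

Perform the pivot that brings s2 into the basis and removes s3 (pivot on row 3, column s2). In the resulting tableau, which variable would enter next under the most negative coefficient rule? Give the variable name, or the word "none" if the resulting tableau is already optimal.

Pivot element 3/5. New z-row = old z-row − (-4/5)·(row 3/(3/5)).
Updated z-row coefficients: x1: -61/9, x2: 0, x3: 0, s1: -1/9, s2: 0, s3: 4/3.
The most negative is -61/9 in column x1, so x1 would enter next.

x1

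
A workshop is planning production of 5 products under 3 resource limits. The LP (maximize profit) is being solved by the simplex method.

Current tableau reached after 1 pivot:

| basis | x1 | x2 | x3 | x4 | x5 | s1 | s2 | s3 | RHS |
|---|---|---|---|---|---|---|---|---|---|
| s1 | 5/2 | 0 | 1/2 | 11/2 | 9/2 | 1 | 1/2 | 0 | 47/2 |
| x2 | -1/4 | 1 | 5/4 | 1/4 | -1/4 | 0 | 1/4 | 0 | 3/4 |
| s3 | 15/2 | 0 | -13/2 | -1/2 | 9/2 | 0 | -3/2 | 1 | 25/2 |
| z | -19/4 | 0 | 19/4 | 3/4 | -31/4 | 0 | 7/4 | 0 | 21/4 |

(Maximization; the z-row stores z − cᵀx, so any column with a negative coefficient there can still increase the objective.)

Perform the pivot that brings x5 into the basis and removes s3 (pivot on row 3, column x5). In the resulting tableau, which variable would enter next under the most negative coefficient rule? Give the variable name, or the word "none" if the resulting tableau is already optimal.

Pivot element 9/2. New z-row = old z-row − (-31/4)·(row 3/(9/2)).
Updated z-row coefficients: x1: 49/6, x2: 0, x3: -58/9, x4: -1/9, x5: 0, s1: 0, s2: -5/6, s3: 31/18.
The most negative is -58/9 in column x3, so x3 would enter next.

x3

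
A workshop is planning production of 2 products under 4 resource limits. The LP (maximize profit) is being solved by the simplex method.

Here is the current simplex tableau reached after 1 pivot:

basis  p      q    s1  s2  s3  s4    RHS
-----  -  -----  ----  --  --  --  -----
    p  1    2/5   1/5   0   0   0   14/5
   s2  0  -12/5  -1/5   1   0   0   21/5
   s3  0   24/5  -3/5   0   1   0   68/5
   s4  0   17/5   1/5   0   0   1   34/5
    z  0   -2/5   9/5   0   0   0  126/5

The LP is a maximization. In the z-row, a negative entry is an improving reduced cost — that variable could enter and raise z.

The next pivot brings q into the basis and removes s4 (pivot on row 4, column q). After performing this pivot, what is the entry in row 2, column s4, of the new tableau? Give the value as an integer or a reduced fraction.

Pivot element is row 4, column q: 17/5.
Normalize row 4: new (row 4, s4) = 1/(17/5) = 5/17.
row 2 ← row 2 − (-12/5)·(new row 4): 0 − (-12/5)·(5/17) = 12/17.

12/17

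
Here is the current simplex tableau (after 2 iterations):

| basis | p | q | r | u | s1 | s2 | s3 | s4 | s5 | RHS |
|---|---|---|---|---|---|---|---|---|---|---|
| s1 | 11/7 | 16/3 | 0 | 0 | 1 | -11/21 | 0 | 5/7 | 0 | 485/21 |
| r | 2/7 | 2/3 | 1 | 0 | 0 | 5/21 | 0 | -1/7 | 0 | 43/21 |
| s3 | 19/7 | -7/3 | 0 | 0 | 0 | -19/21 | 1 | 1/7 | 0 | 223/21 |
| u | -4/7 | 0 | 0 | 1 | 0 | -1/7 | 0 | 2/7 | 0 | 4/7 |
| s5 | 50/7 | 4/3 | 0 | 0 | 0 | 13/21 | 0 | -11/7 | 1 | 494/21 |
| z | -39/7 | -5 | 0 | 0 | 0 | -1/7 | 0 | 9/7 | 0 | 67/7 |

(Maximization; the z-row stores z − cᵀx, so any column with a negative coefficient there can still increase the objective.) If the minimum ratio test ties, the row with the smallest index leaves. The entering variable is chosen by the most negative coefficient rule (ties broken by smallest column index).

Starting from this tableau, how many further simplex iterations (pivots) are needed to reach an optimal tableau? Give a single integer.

3

pivot: p in, s5 out → z = 698/25
pivot: q in, r out → z = 1613/46
pivot: s4 in, s1 out → z = 5911/158
No improving column remains; optimal.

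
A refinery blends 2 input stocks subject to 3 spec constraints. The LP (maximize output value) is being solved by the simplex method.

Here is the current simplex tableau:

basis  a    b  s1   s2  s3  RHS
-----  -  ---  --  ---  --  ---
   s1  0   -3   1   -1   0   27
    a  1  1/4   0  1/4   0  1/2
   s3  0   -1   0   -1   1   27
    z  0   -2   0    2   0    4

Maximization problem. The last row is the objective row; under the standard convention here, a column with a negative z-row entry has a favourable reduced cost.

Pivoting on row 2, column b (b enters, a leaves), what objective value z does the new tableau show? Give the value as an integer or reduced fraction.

Minimum ratio for b: (1/2)/(1/4) = 2.
z changes by −(z-row coeff of b)·ratio = −(-2)·2 = 4.
New z = 4 + 4 = 8.

8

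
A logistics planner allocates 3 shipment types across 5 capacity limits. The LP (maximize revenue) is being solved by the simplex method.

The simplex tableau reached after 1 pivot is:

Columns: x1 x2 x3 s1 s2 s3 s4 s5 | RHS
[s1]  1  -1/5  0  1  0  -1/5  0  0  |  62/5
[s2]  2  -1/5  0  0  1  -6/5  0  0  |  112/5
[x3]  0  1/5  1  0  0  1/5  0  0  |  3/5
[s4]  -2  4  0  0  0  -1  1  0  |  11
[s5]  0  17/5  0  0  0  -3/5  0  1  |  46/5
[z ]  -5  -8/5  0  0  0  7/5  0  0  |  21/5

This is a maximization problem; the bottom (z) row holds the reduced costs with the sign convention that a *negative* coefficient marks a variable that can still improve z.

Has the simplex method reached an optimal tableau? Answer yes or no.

Column x1 has objective-row coefficient -5, which is negative; an improving pivot exists, so not yet optimal.

no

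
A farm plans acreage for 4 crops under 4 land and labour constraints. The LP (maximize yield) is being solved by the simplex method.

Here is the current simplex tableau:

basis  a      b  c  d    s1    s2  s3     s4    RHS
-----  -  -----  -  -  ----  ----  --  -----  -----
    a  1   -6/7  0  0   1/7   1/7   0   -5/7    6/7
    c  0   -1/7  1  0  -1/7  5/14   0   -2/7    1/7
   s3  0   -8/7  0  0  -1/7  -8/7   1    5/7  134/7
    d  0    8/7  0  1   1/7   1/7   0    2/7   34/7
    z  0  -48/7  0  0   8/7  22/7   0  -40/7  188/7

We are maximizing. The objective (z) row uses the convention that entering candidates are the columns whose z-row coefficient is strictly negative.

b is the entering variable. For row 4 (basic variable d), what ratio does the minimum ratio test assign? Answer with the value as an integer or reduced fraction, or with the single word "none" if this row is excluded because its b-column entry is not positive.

Ratio = RHS / (b entry) = (34/7) / (8/7) = 17/4.

17/4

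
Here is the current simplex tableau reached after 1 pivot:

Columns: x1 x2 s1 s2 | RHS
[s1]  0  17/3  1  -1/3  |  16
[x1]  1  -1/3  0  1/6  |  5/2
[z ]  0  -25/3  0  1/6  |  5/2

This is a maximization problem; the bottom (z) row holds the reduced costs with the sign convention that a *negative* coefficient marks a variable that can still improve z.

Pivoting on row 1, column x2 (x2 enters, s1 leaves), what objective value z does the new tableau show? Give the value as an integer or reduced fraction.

885/34

Minimum ratio for x2: 16/(17/3) = 48/17.
z changes by −(z-row coeff of x2)·ratio = −(-25/3)·(48/17) = 400/17.
New z = 5/2 + (400/17) = 885/34.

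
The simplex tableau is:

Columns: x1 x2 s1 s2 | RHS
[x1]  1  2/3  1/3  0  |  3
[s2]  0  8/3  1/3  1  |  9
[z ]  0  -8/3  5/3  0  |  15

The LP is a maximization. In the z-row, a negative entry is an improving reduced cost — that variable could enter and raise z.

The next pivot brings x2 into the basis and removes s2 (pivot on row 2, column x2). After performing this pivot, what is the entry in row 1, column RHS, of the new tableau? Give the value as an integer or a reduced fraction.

Pivot element is row 2, column x2: 8/3.
Normalize row 2: new (row 2, RHS) = 9/(8/3) = 27/8.
row 1 ← row 1 − (2/3)·(new row 2): 3 − (2/3)·(27/8) = 3/4.

3/4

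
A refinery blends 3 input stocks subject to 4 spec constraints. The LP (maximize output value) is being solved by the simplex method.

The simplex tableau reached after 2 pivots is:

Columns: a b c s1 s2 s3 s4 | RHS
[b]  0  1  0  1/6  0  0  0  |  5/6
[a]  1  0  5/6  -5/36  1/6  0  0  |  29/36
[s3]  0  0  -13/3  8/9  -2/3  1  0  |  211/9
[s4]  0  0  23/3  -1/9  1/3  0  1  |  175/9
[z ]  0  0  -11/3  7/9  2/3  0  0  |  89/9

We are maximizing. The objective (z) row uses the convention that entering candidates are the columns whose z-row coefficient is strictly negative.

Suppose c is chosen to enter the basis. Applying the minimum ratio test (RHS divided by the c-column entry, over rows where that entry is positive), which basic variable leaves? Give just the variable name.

Ratios: row 1 (b): entry 0 ≤ 0, skip; row 2 (a): (29/36)/(5/6) = 29/30; row 3 (s3): entry -13/3 ≤ 0, skip; row 4 (s4): (175/9)/(23/3) = 175/69.
Minimum ratio 29/30 is in the a row, so a leaves.

a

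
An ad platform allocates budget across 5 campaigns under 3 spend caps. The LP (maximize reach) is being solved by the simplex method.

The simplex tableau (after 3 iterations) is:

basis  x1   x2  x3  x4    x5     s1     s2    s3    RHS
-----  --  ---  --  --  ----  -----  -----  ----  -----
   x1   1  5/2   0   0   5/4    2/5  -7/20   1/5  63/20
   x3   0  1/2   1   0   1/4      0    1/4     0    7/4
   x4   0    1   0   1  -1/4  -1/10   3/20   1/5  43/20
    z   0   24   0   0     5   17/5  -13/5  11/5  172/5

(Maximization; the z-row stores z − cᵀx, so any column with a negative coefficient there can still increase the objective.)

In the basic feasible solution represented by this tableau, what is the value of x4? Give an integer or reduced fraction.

43/20

x4 is basic (row 3); its value is the RHS of that row: 43/20.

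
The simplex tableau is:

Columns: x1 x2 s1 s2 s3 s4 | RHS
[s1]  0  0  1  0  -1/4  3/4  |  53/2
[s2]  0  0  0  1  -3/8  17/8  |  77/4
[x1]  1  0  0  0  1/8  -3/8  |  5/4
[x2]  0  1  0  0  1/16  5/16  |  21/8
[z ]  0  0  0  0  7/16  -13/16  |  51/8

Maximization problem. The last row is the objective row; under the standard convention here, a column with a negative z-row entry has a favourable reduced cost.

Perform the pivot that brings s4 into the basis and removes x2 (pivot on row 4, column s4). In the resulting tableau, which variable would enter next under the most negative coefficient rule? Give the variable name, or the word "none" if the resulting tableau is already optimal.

none

Pivot element 5/16. New z-row = old z-row − (-13/16)·(row 4/(5/16)).
Updated z-row coefficients: x1: 0, x2: 13/5, s1: 0, s2: 0, s3: 3/5, s4: 0.
No coefficient is strictly negative; the tableau after this pivot is optimal.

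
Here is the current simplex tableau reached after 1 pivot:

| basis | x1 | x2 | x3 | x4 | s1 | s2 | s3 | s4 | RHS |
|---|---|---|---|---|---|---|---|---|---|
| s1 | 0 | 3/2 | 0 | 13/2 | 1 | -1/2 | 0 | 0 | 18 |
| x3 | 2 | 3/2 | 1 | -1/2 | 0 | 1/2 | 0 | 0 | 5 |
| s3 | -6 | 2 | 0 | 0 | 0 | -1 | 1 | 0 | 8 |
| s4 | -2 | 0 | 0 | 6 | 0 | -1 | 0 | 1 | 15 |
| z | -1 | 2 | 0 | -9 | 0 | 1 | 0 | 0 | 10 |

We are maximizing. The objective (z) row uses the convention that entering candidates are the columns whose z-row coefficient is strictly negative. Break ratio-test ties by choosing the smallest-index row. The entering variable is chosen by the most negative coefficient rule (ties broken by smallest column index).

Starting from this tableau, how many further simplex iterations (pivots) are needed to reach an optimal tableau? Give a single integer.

3

pivot: x4 in, s4 out → z = 65/2
pivot: x1 in, s1 out → z = 929/26
pivot: s4 in, x3 out → z = 991/26
No improving column remains; optimal.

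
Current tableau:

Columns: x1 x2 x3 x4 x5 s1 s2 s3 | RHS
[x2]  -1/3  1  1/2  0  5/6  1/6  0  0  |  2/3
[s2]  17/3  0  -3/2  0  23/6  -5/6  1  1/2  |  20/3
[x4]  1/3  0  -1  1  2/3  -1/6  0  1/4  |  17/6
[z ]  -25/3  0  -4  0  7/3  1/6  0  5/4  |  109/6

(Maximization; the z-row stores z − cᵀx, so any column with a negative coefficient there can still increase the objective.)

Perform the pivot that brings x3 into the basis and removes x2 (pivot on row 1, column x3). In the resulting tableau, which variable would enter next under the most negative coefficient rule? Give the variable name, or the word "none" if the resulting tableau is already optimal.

x1

Pivot element 1/2. New z-row = old z-row − (-4)·(row 1/(1/2)).
Updated z-row coefficients: x1: -11, x2: 8, x3: 0, x4: 0, x5: 9, s1: 3/2, s2: 0, s3: 5/4.
The most negative is -11 in column x1, so x1 would enter next.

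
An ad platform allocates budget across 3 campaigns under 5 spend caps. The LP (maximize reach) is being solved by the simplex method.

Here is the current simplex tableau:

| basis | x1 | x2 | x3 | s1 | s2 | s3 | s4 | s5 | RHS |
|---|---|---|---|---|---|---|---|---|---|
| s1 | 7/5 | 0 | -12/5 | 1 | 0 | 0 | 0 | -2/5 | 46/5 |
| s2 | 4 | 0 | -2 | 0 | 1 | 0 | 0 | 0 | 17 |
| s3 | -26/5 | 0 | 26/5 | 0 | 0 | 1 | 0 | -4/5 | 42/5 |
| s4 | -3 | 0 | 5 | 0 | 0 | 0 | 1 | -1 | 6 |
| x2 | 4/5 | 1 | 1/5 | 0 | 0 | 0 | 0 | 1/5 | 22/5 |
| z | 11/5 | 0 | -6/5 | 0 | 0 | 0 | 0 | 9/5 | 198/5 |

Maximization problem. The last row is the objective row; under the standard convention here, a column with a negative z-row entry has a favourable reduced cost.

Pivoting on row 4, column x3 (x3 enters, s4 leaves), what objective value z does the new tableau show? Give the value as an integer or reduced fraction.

Minimum ratio for x3: 6/5 = 6/5.
z changes by −(z-row coeff of x3)·ratio = −(-6/5)·(6/5) = 36/25.
New z = 198/5 + (36/25) = 1026/25.

1026/25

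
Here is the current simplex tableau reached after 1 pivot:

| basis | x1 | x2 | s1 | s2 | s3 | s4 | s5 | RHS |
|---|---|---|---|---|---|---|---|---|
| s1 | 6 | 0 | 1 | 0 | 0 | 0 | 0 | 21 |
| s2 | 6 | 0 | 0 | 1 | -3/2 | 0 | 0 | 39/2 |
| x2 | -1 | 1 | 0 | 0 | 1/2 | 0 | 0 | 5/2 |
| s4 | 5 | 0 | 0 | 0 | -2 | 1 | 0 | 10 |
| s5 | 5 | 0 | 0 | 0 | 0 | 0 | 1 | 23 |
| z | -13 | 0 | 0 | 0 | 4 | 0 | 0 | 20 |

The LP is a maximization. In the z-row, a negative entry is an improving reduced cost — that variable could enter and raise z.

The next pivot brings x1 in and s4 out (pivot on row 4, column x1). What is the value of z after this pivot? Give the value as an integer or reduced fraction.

Minimum ratio for x1: 10/5 = 2.
z changes by −(z-row coeff of x1)·ratio = −(-13)·2 = 26.
New z = 20 + 26 = 46.

46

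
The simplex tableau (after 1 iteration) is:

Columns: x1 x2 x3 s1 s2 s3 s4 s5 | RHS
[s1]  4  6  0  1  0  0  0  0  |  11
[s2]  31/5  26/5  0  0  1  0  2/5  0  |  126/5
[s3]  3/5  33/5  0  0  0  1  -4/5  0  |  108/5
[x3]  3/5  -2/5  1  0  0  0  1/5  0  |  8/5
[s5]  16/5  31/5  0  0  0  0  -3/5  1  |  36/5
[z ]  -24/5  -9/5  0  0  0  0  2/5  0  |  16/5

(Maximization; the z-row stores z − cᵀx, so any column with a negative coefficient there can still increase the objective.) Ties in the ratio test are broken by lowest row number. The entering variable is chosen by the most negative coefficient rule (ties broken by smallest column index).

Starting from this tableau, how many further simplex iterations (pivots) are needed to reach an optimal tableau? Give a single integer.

2

pivot: x1 in, s5 out → z = 14
pivot: s4 in, x3 out → z = 72/5
No improving column remains; optimal.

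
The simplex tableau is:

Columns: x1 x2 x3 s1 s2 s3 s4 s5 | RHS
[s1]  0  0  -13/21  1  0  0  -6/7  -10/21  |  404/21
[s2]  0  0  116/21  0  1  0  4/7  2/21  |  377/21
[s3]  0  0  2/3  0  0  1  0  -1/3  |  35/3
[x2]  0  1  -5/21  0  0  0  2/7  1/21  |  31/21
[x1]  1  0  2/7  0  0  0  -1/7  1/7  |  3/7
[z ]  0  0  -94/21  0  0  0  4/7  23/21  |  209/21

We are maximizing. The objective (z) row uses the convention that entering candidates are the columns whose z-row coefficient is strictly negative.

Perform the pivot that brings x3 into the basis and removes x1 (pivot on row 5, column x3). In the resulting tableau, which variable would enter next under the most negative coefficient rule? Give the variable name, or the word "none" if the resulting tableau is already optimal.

s4

Pivot element 2/7. New z-row = old z-row − (-94/21)·(row 5/(2/7)).
Updated z-row coefficients: x1: 47/3, x2: 0, x3: 0, s1: 0, s2: 0, s3: 0, s4: -5/3, s5: 10/3.
The most negative is -5/3 in column s4, so s4 would enter next.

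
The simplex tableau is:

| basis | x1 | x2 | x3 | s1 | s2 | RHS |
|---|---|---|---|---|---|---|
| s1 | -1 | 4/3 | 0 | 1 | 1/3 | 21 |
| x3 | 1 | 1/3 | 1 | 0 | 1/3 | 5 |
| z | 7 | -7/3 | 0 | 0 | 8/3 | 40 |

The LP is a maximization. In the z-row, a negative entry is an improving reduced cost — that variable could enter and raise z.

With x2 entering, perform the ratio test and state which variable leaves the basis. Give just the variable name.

x3

Ratios: row 1 (s1): 21/(4/3) = 63/4; row 2 (x3): 5/(1/3) = 15.
Minimum ratio 15 is in the x3 row, so x3 leaves.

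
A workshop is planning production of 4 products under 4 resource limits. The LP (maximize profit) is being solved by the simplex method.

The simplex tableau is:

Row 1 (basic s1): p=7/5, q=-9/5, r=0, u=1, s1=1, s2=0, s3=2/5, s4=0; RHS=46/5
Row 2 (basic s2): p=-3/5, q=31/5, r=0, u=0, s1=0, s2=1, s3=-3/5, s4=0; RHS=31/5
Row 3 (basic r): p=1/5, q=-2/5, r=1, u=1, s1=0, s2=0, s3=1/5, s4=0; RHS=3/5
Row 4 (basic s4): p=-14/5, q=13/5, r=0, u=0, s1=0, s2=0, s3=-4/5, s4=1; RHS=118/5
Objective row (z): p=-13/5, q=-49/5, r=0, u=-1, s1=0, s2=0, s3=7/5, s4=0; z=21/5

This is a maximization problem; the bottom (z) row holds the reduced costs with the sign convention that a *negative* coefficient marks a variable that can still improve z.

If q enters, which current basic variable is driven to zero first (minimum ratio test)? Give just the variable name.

s2

Ratios: row 1 (s1): entry -9/5 ≤ 0, skip; row 2 (s2): (31/5)/(31/5) = 1; row 3 (r): entry -2/5 ≤ 0, skip; row 4 (s4): (118/5)/(13/5) = 118/13.
Minimum ratio 1 is in the s2 row, so s2 leaves.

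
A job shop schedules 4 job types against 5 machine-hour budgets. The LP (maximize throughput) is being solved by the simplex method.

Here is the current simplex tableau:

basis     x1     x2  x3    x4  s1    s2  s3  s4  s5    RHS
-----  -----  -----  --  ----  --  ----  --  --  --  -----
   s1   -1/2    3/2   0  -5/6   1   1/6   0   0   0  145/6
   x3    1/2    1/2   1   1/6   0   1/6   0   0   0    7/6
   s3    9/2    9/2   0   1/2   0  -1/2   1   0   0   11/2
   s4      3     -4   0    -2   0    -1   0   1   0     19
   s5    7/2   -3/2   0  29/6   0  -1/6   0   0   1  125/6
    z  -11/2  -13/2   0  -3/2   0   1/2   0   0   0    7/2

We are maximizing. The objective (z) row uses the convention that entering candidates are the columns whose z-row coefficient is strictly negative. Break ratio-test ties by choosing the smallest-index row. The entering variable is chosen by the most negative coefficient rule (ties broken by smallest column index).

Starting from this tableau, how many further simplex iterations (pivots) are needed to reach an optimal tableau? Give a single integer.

pivot: x2 in, s3 out → z = 103/9
pivot: x4 in, s5 out → z = 2021/135
pivot: s2 in, x3 out → z = 466/31
No improving column remains; optimal.

3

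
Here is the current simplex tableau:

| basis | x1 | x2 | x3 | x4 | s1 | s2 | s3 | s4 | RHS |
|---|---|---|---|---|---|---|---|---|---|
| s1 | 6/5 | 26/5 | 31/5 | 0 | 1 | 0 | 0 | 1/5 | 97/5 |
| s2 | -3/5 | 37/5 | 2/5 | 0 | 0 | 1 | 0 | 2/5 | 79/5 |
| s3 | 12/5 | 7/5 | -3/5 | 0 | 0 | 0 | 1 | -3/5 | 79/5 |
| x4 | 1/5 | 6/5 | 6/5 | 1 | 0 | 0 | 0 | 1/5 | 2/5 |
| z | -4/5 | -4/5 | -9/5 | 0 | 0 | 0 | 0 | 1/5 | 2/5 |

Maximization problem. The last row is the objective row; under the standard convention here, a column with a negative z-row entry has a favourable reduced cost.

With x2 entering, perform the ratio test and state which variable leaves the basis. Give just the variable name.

x4

Ratios: row 1 (s1): (97/5)/(26/5) = 97/26; row 2 (s2): (79/5)/(37/5) = 79/37; row 3 (s3): (79/5)/(7/5) = 79/7; row 4 (x4): (2/5)/(6/5) = 1/3.
Minimum ratio 1/3 is in the x4 row, so x4 leaves.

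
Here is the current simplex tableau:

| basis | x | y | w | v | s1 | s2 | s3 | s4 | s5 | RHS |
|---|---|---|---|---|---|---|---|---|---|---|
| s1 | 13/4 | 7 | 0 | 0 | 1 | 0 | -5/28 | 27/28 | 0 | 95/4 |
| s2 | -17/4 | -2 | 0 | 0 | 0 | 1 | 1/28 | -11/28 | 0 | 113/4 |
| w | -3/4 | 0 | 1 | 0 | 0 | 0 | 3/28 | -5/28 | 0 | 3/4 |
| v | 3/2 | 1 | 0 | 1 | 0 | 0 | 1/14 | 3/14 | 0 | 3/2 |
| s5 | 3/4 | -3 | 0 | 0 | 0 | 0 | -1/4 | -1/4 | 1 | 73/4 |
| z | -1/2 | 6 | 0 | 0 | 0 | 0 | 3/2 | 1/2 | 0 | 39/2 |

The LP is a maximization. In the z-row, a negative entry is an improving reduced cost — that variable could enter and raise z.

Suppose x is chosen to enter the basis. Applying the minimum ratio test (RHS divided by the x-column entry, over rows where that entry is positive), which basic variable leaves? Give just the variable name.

Ratios: row 1 (s1): (95/4)/(13/4) = 95/13; row 2 (s2): entry -17/4 ≤ 0, skip; row 3 (w): entry -3/4 ≤ 0, skip; row 4 (v): (3/2)/(3/2) = 1; row 5 (s5): (73/4)/(3/4) = 73/3.
Minimum ratio 1 is in the v row, so v leaves.

v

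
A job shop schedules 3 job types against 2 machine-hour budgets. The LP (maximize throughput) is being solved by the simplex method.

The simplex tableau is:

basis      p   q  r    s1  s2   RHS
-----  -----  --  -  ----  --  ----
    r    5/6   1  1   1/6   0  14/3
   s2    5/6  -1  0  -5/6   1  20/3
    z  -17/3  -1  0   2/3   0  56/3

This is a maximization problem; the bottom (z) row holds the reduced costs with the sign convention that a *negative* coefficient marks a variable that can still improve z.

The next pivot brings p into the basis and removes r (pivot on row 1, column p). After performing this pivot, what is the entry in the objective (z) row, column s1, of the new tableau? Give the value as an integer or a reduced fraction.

9/5

Pivot element is row 1, column p: 5/6.
Normalize row 1: new (row 1, s1) = (1/6)/(5/6) = 1/5.
z-row ← z-row − (-17/3)·(new row 1): 2/3 − (-17/3)·(1/5) = 9/5.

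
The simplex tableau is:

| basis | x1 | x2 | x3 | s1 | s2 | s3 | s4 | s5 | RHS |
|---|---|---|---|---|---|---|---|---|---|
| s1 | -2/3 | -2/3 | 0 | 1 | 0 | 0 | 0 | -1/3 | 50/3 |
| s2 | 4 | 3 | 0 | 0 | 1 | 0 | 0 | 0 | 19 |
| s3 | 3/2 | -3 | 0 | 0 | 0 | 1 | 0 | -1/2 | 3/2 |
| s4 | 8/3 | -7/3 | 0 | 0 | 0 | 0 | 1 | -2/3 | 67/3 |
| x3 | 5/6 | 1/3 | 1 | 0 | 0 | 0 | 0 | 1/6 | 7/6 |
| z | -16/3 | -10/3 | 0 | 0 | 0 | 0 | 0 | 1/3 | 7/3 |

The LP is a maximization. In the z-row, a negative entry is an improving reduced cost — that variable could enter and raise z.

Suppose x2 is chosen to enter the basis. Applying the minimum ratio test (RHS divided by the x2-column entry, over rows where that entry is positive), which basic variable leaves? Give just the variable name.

x3

Ratios: row 1 (s1): entry -2/3 ≤ 0, skip; row 2 (s2): 19/3 = 19/3; row 3 (s3): entry -3 ≤ 0, skip; row 4 (s4): entry -7/3 ≤ 0, skip; row 5 (x3): (7/6)/(1/3) = 7/2.
Minimum ratio 7/2 is in the x3 row, so x3 leaves.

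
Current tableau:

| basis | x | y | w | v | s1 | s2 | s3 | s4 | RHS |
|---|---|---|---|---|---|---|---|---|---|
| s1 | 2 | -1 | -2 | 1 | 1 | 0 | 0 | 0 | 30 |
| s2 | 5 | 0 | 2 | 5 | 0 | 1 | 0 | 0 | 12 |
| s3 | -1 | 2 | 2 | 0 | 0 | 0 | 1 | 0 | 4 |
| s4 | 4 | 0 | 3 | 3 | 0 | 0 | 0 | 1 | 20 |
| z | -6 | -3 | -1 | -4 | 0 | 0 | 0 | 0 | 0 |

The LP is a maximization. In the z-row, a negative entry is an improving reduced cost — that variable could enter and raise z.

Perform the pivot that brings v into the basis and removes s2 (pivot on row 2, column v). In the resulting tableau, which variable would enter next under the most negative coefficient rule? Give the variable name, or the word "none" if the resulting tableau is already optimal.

y

Pivot element 5. New z-row = old z-row − (-4)·(row 2/5).
Updated z-row coefficients: x: -2, y: -3, w: 3/5, v: 0, s1: 0, s2: 4/5, s3: 0, s4: 0.
The most negative is -3 in column y, so y would enter next.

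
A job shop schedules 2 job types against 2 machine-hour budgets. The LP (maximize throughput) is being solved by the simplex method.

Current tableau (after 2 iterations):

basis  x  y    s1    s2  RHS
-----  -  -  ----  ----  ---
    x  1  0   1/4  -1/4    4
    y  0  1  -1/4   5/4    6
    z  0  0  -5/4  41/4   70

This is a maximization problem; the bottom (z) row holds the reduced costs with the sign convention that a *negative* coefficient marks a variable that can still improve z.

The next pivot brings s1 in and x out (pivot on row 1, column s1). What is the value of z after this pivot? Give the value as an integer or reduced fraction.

90

Minimum ratio for s1: 4/(1/4) = 16.
z changes by −(z-row coeff of s1)·ratio = −(-5/4)·16 = 20.
New z = 70 + 20 = 90.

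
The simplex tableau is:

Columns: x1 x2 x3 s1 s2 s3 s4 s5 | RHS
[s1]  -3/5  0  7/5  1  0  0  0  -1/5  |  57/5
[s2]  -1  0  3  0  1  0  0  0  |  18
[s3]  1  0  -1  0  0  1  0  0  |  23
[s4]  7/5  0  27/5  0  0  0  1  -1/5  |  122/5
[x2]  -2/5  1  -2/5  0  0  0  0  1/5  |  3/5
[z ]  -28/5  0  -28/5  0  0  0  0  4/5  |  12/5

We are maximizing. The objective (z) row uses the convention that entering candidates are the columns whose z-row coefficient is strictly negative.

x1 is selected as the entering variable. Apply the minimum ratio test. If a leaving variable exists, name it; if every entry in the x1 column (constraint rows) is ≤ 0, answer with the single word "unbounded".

s4

Ratios: row 1 (s1): entry -3/5 ≤ 0, skip; row 2 (s2): entry -1 ≤ 0, skip; row 3 (s3): 23/1 = 23; row 4 (s4): (122/5)/(7/5) = 122/7; row 5 (x2): entry -2/5 ≤ 0, skip.
Minimum ratio is in the s4 row, so s4 leaves.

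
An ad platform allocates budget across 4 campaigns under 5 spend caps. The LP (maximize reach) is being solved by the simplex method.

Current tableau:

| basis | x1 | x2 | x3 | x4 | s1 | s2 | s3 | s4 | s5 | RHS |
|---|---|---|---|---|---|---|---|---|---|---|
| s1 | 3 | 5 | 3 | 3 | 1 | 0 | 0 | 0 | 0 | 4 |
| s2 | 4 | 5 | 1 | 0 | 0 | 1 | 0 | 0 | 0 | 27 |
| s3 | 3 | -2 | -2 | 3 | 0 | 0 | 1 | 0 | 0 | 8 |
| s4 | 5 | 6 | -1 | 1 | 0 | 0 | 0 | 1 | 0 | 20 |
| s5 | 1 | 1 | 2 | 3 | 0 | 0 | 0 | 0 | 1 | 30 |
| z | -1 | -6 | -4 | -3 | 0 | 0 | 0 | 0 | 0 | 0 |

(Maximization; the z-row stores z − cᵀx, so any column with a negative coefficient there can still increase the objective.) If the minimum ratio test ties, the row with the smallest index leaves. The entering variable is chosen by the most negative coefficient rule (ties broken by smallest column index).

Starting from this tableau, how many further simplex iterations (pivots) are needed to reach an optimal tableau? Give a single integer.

pivot: x2 in, s1 out → z = 24/5
pivot: x3 in, x2 out → z = 16/3
No improving column remains; optimal.

2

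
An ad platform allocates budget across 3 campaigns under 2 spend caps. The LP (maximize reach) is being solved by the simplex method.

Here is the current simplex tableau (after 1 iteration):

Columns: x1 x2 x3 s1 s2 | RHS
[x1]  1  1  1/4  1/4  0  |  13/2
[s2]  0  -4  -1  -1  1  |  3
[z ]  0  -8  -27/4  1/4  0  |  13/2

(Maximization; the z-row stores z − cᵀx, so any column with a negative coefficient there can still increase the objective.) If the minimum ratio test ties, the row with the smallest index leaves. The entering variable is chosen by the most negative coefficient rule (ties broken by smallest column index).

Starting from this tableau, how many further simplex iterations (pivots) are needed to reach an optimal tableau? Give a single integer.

2

pivot: x2 in, x1 out → z = 117/2
pivot: x3 in, x2 out → z = 182
No improving column remains; optimal.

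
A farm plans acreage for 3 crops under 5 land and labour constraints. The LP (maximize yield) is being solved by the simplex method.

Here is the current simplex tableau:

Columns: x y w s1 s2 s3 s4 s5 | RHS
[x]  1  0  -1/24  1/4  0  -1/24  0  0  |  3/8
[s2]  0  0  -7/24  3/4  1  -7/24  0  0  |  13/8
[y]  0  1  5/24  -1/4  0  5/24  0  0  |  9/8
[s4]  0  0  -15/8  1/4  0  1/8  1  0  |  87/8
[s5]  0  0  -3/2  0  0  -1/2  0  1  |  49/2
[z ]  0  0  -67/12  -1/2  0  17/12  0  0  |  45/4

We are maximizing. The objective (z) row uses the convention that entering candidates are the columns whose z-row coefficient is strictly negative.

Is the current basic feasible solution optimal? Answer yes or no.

no

Column w has objective-row coefficient -67/12, which is negative; an improving pivot exists, so not yet optimal.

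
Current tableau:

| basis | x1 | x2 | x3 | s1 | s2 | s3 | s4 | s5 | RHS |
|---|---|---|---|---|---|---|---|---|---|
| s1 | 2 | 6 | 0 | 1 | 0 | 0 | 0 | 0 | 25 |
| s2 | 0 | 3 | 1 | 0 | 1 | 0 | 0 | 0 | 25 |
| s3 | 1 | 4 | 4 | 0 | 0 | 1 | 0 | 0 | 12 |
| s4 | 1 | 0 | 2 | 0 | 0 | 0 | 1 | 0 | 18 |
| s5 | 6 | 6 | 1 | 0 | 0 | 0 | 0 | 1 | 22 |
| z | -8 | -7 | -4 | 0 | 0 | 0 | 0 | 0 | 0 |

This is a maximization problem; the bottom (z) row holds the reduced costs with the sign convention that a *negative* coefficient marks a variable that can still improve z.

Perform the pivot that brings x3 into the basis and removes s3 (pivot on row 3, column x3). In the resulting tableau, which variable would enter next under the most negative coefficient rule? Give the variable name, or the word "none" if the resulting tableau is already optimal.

x1

Pivot element 4. New z-row = old z-row − (-4)·(row 3/4).
Updated z-row coefficients: x1: -7, x2: -3, x3: 0, s1: 0, s2: 0, s3: 1, s4: 0, s5: 0.
The most negative is -7 in column x1, so x1 would enter next.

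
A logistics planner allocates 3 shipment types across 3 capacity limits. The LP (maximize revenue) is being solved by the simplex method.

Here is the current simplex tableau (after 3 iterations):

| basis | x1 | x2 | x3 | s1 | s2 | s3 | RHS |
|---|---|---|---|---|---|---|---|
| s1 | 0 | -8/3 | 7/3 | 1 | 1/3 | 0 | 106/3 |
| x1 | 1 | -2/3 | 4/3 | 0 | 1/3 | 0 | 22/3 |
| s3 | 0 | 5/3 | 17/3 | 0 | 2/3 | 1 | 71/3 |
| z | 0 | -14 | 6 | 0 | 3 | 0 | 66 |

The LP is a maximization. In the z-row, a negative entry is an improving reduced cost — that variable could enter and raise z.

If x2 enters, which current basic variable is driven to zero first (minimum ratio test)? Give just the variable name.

Ratios: row 1 (s1): entry -8/3 ≤ 0, skip; row 2 (x1): entry -2/3 ≤ 0, skip; row 3 (s3): (71/3)/(5/3) = 71/5.
Minimum ratio 71/5 is in the s3 row, so s3 leaves.

s3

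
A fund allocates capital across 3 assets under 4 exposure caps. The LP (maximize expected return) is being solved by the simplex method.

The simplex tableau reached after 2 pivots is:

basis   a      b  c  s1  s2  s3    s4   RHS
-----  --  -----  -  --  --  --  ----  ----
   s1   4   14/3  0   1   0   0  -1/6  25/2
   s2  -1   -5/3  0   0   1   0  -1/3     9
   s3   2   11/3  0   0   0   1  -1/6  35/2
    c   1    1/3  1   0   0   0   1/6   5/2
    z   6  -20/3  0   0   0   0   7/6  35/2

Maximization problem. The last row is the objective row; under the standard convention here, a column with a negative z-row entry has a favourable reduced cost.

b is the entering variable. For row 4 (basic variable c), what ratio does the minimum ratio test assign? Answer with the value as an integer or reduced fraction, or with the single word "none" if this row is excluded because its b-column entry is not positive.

15/2

Ratio = RHS / (b entry) = (5/2) / (1/3) = 15/2.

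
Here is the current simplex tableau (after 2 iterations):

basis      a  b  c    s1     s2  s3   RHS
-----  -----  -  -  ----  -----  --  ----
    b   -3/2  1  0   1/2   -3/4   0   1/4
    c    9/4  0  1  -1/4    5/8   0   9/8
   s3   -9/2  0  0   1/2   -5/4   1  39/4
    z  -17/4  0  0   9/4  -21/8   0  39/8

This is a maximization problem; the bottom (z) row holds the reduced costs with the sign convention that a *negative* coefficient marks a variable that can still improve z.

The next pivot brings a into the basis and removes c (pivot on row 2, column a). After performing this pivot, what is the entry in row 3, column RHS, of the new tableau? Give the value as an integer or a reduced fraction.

Pivot element is row 2, column a: 9/4.
Normalize row 2: new (row 2, RHS) = (9/8)/(9/4) = 1/2.
row 3 ← row 3 − (-9/2)·(new row 2): 39/4 − (-9/2)·(1/2) = 12.

12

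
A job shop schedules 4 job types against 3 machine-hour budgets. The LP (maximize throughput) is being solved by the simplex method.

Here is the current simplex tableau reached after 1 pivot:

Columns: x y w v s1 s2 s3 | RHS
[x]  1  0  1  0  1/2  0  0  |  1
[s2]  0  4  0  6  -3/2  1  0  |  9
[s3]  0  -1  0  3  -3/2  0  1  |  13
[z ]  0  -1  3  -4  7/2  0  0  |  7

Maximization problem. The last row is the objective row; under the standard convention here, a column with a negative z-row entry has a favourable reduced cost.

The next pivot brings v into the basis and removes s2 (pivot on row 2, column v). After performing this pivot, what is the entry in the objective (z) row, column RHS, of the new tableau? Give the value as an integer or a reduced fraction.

13

Pivot element is row 2, column v: 6.
Normalize row 2: new (row 2, RHS) = 9/6 = 3/2.
z-row ← z-row − (-4)·(new row 2): 7 − (-4)·(3/2) = 13.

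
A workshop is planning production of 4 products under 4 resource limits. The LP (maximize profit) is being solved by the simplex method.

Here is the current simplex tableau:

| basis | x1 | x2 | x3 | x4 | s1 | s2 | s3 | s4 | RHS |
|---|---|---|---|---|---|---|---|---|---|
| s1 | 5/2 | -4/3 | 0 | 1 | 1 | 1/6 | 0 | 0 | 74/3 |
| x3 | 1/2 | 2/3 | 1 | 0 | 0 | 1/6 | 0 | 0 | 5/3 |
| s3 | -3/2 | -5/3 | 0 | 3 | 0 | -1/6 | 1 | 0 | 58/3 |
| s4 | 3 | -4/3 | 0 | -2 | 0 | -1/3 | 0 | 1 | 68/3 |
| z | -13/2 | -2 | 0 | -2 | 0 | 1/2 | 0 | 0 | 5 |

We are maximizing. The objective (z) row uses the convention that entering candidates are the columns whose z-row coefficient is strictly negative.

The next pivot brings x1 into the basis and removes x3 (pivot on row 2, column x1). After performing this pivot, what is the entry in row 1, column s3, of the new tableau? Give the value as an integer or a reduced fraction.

Pivot element is row 2, column x1: 1/2.
Normalize row 2: new (row 2, s3) = 0/(1/2) = 0.
row 1 ← row 1 − (5/2)·(new row 2): 0 − (5/2)·0 = 0.

0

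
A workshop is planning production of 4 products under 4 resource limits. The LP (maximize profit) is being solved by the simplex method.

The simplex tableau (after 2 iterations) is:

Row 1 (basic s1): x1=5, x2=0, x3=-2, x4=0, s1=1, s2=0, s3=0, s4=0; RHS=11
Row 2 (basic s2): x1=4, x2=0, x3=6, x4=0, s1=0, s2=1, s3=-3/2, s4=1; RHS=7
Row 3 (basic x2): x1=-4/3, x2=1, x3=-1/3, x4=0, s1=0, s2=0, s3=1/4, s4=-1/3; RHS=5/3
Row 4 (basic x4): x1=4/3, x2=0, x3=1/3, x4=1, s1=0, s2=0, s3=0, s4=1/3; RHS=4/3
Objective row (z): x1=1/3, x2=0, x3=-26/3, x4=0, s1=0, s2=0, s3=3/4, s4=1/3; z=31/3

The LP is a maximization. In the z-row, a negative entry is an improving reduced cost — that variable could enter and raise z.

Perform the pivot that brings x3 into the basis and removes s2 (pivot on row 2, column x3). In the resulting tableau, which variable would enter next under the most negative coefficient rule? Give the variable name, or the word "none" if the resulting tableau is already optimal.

Pivot element 6. New z-row = old z-row − (-26/3)·(row 2/6).
Updated z-row coefficients: x1: 55/9, x2: 0, x3: 0, x4: 0, s1: 0, s2: 13/9, s3: -17/12, s4: 16/9.
The most negative is -17/12 in column s3, so s3 would enter next.

s3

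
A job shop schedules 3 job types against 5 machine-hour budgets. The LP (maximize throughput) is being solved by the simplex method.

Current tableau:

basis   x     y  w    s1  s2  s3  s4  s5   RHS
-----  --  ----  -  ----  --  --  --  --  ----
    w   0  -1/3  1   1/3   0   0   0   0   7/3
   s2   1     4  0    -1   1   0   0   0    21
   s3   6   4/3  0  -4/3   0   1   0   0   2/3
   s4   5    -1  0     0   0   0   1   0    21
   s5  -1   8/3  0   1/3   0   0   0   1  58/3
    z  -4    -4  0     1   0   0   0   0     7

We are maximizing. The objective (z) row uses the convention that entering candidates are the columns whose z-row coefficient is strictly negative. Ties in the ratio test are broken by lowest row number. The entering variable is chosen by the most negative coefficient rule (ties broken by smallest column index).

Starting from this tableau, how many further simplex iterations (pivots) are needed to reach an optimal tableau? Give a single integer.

3

pivot: x in, s3 out → z = 67/9
pivot: y in, x out → z = 9
pivot: s1 in, s5 out → z = 27
No improving column remains; optimal.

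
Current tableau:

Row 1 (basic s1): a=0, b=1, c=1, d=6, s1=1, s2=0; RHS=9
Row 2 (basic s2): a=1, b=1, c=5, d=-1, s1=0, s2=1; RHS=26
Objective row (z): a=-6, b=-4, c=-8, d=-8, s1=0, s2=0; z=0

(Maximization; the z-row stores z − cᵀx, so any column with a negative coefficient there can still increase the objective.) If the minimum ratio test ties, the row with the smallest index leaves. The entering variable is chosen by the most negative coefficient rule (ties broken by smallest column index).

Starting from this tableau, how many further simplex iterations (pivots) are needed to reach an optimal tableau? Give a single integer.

pivot: c in, s2 out → z = 208/5
pivot: d in, s1 out → z = 1472/31
pivot: a in, c out → z = 177
No improving column remains; optimal.

3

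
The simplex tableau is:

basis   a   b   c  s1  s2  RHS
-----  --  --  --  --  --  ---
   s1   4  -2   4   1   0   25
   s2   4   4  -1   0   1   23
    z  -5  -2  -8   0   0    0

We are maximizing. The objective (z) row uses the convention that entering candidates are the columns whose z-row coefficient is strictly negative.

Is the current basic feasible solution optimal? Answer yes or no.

Column a has objective-row coefficient -5, which is negative; an improving pivot exists, so not yet optimal.

no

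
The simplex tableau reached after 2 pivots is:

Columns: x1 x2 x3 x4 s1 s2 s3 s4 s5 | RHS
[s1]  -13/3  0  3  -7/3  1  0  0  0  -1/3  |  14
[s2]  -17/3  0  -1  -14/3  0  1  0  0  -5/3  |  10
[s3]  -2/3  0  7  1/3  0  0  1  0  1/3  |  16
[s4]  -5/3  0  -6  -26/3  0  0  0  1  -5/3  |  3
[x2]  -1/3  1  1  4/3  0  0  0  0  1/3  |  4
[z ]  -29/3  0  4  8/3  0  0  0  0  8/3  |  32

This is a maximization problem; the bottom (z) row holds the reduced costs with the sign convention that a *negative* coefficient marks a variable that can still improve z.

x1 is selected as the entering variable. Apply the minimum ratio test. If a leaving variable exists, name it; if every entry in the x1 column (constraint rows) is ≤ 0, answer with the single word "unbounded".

x1-column entries: row 1: -13/3, row 2: -17/3, row 3: -2/3, row 4: -5/3, row 5: -1/3. All ≤ 0, so x1 can increase without bound; the LP is unbounded in this direction.

unbounded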